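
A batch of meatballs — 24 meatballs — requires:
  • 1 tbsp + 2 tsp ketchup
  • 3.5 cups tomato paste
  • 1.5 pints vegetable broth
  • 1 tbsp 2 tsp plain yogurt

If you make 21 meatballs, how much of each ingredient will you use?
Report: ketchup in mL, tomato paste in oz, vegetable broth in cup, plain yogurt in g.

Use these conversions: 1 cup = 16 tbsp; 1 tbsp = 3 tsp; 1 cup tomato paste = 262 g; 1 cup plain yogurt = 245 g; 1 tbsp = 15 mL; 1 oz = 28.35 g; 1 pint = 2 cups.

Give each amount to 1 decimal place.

Scaling factor: 21/24 = 7/8 = 0.875.
ketchup: (1 tbsp + 2 tsp = 5/3 tbsp) × 7/8 × 15 mL/tbsp ≈ 21.9 mL
tomato paste: 3.5 cup × 7/8 × 262 g/cup ÷ 28.35 g/oz ≈ 28.3 oz
vegetable broth: 1.5 pint × 7/8 × 2 cup/pint ≈ 2.6 cup
plain yogurt: (1 tbsp + 2 tsp = 5/3 tbsp) × 7/8 ÷ 16 tbsp/cup × 245 g/cup ≈ 22.3 g

ketchup: 21.9 mL; tomato paste: 28.3 oz; vegetable broth: 2.6 cup; plain yogurt: 22.3 g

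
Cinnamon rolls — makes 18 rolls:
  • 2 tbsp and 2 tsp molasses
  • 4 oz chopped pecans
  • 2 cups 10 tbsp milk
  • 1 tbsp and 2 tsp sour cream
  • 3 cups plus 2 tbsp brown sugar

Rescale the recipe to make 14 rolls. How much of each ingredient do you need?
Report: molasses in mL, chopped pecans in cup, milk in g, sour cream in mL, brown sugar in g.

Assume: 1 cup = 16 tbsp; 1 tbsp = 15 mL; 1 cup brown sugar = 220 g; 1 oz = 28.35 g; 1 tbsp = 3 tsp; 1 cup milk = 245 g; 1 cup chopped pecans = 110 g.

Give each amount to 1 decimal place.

Scaling factor: 14/18 = 7/9.
molasses: (2 tbsp + 2 tsp = 8/3 tbsp) × 7/9 × 15 mL/tbsp ≈ 31.1 mL
chopped pecans: 4 oz × 7/9 × 28.35 g/oz ÷ 110 g/cup ≈ 0.8 cup
milk: (2 cup + 10 tbsp = 2.625 cup) × 7/9 × 245 g/cup ≈ 500.2 g
sour cream: (1 tbsp + 2 tsp = 5/3 tbsp) × 7/9 × 15 mL/tbsp ≈ 19.4 mL
brown sugar: (3 cup + 2 tbsp = 3.125 cup) × 7/9 × 220 g/cup ≈ 534.7 g

molasses: 31.1 mL; chopped pecans: 0.8 cup; milk: 500.2 g; sour cream: 19.4 mL; brown sugar: 534.7 g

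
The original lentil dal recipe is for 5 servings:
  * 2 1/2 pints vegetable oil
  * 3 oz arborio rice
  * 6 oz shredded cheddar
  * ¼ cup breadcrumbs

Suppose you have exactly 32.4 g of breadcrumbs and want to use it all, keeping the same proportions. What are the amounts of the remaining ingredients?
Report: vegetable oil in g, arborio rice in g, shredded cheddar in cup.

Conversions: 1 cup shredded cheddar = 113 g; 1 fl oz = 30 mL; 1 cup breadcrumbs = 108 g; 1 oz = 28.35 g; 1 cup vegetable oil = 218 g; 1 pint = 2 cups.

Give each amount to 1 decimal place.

vegetable oil: 1308.0 g; arborio rice: 102.1 g; shredded cheddar: 1.8 cup

The original recipe has 27 g of breadcrumbs, so the scaling factor is 32.4 ÷ 27 = 6/5 = 1.2.
vegetable oil: 2.5 pint × 6/5 × 2 cup/pint × 218 g/cup = 1308.0 g
arborio rice: 3 oz × 6/5 × 28.35 g/oz ≈ 102.1 g
shredded cheddar: 6 oz × 6/5 × 28.35 g/oz ÷ 113 g/cup ≈ 1.8 cup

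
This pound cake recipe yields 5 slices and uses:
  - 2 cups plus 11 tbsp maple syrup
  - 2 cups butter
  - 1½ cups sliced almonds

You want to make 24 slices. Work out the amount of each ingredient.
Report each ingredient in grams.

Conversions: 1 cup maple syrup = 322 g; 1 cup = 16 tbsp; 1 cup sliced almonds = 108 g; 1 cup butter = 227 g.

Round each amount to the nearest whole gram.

maple syrup: 4154 g; butter: 2179 g; sliced almonds: 778 g

Scaling factor: 24/5 = 4.8.
maple syrup: (2 cup + 11 tbsp = 2.6875 cup) × 24/5 × 322 g/cup ≈ 4154 g
butter: 2 cup × 24/5 × 227 g/cup ≈ 2179 g
sliced almonds: 1.5 cup × 24/5 × 108 g/cup ≈ 778 g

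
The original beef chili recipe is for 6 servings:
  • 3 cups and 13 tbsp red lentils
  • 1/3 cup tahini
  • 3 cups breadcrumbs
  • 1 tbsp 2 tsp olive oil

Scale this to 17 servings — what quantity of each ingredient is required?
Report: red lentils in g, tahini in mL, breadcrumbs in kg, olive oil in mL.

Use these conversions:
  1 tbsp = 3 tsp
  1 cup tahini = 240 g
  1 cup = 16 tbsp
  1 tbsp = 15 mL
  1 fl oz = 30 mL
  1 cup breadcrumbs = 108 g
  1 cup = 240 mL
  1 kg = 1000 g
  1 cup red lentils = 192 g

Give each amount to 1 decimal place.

red lentils: 2074.0 g; tahini: 226.7 mL; breadcrumbs: 0.9 kg; olive oil: 70.8 mL

Scaling factor: 17/6.
red lentils: (3 cup + 13 tbsp = 3.8125 cup) × 17/6 × 192 g/cup = 2074.0 g
tahini: 1/3 cup × 17/6 × 240 mL/cup ≈ 226.7 mL
breadcrumbs: 3 cup × 17/6 × 108 g/cup ÷ 1000 g/kg ≈ 0.9 kg
olive oil: (1 tbsp + 2 tsp = 5/3 tbsp) × 17/6 × 15 mL/tbsp ≈ 70.8 mL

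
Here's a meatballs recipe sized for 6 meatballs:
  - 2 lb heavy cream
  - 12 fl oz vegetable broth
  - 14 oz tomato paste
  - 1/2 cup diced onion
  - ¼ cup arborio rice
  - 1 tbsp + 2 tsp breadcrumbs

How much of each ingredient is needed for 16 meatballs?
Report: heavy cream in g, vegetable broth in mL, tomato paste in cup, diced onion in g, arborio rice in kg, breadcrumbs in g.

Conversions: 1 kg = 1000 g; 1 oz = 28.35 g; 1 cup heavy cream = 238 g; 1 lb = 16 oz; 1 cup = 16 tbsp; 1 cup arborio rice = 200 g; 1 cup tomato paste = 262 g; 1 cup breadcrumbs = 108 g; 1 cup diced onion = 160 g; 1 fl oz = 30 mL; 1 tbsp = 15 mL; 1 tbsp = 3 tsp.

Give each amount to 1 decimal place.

heavy cream: 2419.2 g; vegetable broth: 960.0 mL; tomato paste: 4.0 cup; diced onion: 213.3 g; arborio rice: 0.1 kg; breadcrumbs: 30.0 g

Scaling factor: 16/6 = 8/3.
heavy cream: 2 lb × 8/3 × 16 oz/lb × 28.35 g/oz = 2419.2 g
vegetable broth: 12 fl oz × 8/3 × 30 mL/fl oz = 960.0 mL
tomato paste: 14 oz × 8/3 × 28.35 g/oz ÷ 262 g/cup ≈ 4.0 cup
diced onion: 0.5 cup × 8/3 × 160 g/cup ≈ 213.3 g
arborio rice: 0.25 cup × 8/3 × 200 g/cup ÷ 1000 g/kg ≈ 0.1 kg
breadcrumbs: (1 tbsp + 2 tsp = 5/3 tbsp) × 8/3 ÷ 16 tbsp/cup × 108 g/cup = 30.0 g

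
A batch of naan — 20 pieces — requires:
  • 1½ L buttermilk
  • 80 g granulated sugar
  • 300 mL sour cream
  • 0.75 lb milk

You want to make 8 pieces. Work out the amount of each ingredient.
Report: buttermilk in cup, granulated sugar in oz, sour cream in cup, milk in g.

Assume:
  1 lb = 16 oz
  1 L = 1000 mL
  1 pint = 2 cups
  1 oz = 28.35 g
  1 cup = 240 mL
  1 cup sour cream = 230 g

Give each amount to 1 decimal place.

buttermilk: 2.5 cup; granulated sugar: 1.1 oz; sour cream: 0.5 cup; milk: 136.1 g

Scaling factor: 8/20 = 2/5 = 0.4.
buttermilk: 1.5 L × 2/5 × 1000 mL/L ÷ 240 mL/cup = 2.5 cup
granulated sugar: 80 g × 2/5 ÷ 28.35 g/oz ≈ 1.1 oz
sour cream: 300 mL × 2/5 ÷ 240 mL/cup = 0.5 cup
milk: 0.75 lb × 2/5 × 16 oz/lb × 28.35 g/oz ≈ 136.1 g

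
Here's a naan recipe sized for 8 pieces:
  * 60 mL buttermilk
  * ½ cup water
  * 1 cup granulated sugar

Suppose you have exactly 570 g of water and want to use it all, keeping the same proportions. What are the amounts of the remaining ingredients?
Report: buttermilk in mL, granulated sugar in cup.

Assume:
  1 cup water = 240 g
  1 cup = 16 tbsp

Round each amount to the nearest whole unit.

buttermilk: 285 mL; granulated sugar: 5 cup

The original recipe has 120 g of water, so the scaling factor is 570 ÷ 120 = 19/4 = 4.75.
buttermilk: 60 mL × 19/4 = 285 mL
granulated sugar: 1 cup × 19/4 ≈ 5 cup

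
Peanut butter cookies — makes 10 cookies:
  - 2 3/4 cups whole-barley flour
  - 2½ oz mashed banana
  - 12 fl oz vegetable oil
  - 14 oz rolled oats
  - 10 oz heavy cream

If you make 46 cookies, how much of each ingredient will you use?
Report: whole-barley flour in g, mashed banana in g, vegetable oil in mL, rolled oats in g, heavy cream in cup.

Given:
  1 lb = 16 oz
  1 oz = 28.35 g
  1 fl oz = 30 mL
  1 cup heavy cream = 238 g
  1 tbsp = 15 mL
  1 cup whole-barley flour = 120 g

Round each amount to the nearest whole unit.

whole-barley flour: 1518 g; mashed banana: 326 g; vegetable oil: 1656 mL; rolled oats: 1826 g; heavy cream: 5 cup

Scaling factor: 46/10 = 23/5 = 4.6.
whole-barley flour: 2.75 cup × 23/5 × 120 g/cup = 1518 g
mashed banana: 2.5 oz × 23/5 × 28.35 g/oz ≈ 326 g
vegetable oil: 12 fl oz × 23/5 × 30 mL/fl oz = 1656 mL
rolled oats: 14 oz × 23/5 × 28.35 g/oz ≈ 1826 g
heavy cream: 10 oz × 23/5 × 28.35 g/oz ÷ 238 g/cup ≈ 5 cup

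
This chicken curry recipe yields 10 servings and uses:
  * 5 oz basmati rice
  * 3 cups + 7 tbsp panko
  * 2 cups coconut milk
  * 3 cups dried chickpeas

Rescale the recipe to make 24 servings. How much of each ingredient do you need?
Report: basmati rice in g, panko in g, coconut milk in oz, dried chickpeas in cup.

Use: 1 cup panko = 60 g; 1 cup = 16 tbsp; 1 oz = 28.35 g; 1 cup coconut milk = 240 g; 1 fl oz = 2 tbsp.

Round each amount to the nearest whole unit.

basmati rice: 340 g; panko: 495 g; coconut milk: 41 oz; dried chickpeas: 7 cup

Scaling factor: 24/10 = 12/5 = 2.4.
basmati rice: 5 oz × 12/5 × 28.35 g/oz ≈ 340 g
panko: (3 cup + 7 tbsp = 3.4375 cup) × 12/5 × 60 g/cup = 495 g
coconut milk: 2 cup × 12/5 × 240 g/cup ÷ 28.35 g/oz ≈ 41 oz
dried chickpeas: 3 cup × 12/5 ≈ 7 cup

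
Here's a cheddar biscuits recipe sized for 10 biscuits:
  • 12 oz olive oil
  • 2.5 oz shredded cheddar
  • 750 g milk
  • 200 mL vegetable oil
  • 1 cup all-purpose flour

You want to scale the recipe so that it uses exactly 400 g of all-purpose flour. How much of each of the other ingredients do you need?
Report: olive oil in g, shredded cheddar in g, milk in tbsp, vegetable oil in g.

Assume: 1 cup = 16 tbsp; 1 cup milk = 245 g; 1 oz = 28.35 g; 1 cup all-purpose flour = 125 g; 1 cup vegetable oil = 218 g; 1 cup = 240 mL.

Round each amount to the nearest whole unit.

The original recipe has 125 g of all-purpose flour, so the scaling factor is 400 ÷ 125 = 16/5 = 3.2.
olive oil: 12 oz × 16/5 × 28.35 g/oz ≈ 1089 g
shredded cheddar: 2.5 oz × 16/5 × 28.35 g/oz ≈ 227 g
milk: 750 g × 16/5 ÷ 245 g/cup × 16 tbsp/cup ≈ 157 tbsp
vegetable oil: 200 mL × 16/5 ÷ 240 mL/cup × 218 g/cup ≈ 581 g

olive oil: 1089 g; shredded cheddar: 227 g; milk: 157 tbsp; vegetable oil: 581 g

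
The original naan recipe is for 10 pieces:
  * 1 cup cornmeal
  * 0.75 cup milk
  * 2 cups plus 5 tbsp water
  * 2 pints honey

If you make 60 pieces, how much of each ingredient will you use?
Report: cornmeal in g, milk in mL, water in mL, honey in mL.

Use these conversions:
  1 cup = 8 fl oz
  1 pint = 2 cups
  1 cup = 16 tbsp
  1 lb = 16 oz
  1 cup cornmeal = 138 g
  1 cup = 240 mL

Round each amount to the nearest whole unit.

Scaling factor: 60/10 = 6.
cornmeal: 1 cup × 6 × 138 g/cup = 828 g
milk: 0.75 cup × 6 × 240 mL/cup = 1080 mL
water: (2 cup + 5 tbsp = 2.3125 cup) × 6 × 240 mL/cup = 3330 mL
honey: 2 pint × 6 × 2 cup/pint × 240 mL/cup = 5760 mL

cornmeal: 828 g; milk: 1080 mL; water: 3330 mL; honey: 5760 mL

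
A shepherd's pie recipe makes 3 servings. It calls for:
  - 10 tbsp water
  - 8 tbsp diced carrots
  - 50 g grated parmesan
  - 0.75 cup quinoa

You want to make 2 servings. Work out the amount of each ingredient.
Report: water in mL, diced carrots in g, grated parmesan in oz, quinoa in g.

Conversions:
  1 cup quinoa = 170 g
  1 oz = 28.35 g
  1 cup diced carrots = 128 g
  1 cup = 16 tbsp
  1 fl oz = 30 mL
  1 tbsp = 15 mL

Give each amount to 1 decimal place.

water: 100.0 mL; diced carrots: 42.7 g; grated parmesan: 1.2 oz; quinoa: 85.0 g

Scaling factor: 2/3.
water: 10 tbsp × 2/3 × 15 mL/tbsp = 100.0 mL
diced carrots: 8 tbsp × 2/3 ÷ 16 tbsp/cup × 128 g/cup ≈ 42.7 g
grated parmesan: 50 g × 2/3 ÷ 28.35 g/oz ≈ 1.2 oz
quinoa: 0.75 cup × 2/3 × 170 g/cup = 85.0 g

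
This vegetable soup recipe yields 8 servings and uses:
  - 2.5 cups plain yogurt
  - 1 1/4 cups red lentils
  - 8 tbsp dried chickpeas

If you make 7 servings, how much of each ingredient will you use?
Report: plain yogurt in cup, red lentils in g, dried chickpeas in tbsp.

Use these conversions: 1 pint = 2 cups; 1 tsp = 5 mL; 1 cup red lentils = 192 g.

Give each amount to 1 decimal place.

Scaling factor: 7/8 = 0.875.
plain yogurt: 2.5 cup × 7/8 ≈ 2.2 cup
red lentils: 1.25 cup × 7/8 × 192 g/cup = 210.0 g
dried chickpeas: 8 tbsp × 7/8 = 7.0 tbsp

plain yogurt: 2.2 cup; red lentils: 210.0 g; dried chickpeas: 7.0 tbsp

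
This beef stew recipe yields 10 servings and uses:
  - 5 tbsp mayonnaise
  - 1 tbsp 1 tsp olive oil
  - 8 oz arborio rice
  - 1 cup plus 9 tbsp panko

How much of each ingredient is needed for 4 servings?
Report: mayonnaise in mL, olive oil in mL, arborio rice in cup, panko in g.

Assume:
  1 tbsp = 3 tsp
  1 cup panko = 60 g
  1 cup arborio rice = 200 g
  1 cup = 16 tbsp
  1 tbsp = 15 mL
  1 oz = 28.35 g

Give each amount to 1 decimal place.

mayonnaise: 30.0 mL; olive oil: 8.0 mL; arborio rice: 0.5 cup; panko: 37.5 g

Scaling factor: 4/10 = 2/5 = 0.4.
mayonnaise: 5 tbsp × 2/5 × 15 mL/tbsp = 30.0 mL
olive oil: (1 tbsp + 1 tsp = 4/3 tbsp) × 2/5 × 15 mL/tbsp = 8.0 mL
arborio rice: 8 oz × 2/5 × 28.35 g/oz ÷ 200 g/cup ≈ 0.5 cup
panko: (1 cup + 9 tbsp = 1.5625 cup) × 2/5 × 60 g/cup = 37.5 g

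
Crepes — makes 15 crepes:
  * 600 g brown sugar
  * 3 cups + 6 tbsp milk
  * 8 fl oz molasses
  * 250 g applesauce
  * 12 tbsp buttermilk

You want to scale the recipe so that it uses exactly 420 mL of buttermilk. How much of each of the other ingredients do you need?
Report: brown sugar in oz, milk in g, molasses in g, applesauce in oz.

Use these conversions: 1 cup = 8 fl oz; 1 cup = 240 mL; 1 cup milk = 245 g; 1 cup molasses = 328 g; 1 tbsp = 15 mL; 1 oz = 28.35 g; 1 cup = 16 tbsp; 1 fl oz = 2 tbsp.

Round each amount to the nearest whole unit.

brown sugar: 49 oz; milk: 1929 g; molasses: 765 g; applesauce: 21 oz

The original recipe has 180 mL of buttermilk, so the scaling factor is 420 ÷ 180 = 7/3.
brown sugar: 600 g × 7/3 ÷ 28.35 g/oz ≈ 49 oz
milk: (3 cup + 6 tbsp = 3.375 cup) × 7/3 × 245 g/cup ≈ 1929 g
molasses: 8 fl oz × 7/3 ÷ 8 fl oz/cup × 328 g/cup ≈ 765 g
applesauce: 250 g × 7/3 ÷ 28.35 g/oz ≈ 21 oz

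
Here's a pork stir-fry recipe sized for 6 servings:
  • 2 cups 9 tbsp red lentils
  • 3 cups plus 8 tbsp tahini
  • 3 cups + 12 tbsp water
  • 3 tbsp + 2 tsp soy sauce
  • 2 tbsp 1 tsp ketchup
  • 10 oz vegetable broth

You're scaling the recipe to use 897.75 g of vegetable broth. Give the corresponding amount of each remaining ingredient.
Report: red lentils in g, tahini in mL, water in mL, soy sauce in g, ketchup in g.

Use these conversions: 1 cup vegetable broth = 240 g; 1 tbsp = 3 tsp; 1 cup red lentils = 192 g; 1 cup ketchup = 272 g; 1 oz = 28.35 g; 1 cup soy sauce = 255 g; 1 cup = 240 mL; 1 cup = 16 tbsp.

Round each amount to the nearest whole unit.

red lentils: 1558 g; tahini: 2660 mL; water: 2850 mL; soy sauce: 185 g; ketchup: 126 g

The original recipe has 283.5 g of vegetable broth, so the scaling factor is 897.75 ÷ 283.5 = 19/6.
red lentils: (2 cup + 9 tbsp = 2.5625 cup) × 19/6 × 192 g/cup = 1558 g
tahini: (3 cup + 8 tbsp = 3.5 cup) × 19/6 × 240 mL/cup = 2660 mL
water: (3 cup + 12 tbsp = 3.75 cup) × 19/6 × 240 mL/cup = 2850 mL
soy sauce: (3 tbsp + 2 tsp = 11/3 tbsp) × 19/6 ÷ 16 tbsp/cup × 255 g/cup ≈ 185 g
ketchup: (2 tbsp + 1 tsp = 7/3 tbsp) × 19/6 ÷ 16 tbsp/cup × 272 g/cup ≈ 126 g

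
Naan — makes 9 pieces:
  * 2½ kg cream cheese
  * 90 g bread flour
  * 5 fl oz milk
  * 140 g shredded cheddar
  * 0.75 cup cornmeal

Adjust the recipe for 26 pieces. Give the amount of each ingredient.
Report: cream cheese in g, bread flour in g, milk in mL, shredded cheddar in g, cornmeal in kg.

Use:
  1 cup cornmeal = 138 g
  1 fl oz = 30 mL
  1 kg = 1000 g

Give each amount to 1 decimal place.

cream cheese: 7222.2 g; bread flour: 260.0 g; milk: 433.3 mL; shredded cheddar: 404.4 g; cornmeal: 0.3 kg

Scaling factor: 26/9.
cream cheese: 2.5 kg × 26/9 × 1000 g/kg ≈ 7222.2 g
bread flour: 90 g × 26/9 = 260.0 g
milk: 5 fl oz × 26/9 × 30 mL/fl oz ≈ 433.3 mL
shredded cheddar: 140 g × 26/9 ≈ 404.4 g
cornmeal: 0.75 cup × 26/9 × 138 g/cup ÷ 1000 g/kg ≈ 0.3 kg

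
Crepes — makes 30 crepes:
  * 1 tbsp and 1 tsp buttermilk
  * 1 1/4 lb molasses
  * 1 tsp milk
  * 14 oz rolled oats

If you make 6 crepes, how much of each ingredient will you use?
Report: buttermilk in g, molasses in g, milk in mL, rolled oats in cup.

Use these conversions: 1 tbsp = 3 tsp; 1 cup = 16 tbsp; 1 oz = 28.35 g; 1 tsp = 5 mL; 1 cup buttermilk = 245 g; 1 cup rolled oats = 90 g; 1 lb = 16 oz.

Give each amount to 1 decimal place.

Scaling factor: 6/30 = 1/5 = 0.2.
buttermilk: (1 tbsp + 1 tsp = 4/3 tbsp) × 1/5 ÷ 16 tbsp/cup × 245 g/cup ≈ 4.1 g
molasses: 1.25 lb × 1/5 × 16 oz/lb × 28.35 g/oz = 113.4 g
milk: 1 tsp × 1/5 × 5 mL/tsp = 1.0 mL
rolled oats: 14 oz × 1/5 × 28.35 g/oz ÷ 90 g/cup ≈ 0.9 cup

buttermilk: 4.1 g; molasses: 113.4 g; milk: 1.0 mL; rolled oats: 0.9 cup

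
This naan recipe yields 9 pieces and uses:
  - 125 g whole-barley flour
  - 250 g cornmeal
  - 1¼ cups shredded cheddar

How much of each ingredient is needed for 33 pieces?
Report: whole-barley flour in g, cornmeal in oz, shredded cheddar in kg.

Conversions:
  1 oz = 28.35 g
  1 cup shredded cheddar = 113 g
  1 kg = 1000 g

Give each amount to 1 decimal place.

whole-barley flour: 458.3 g; cornmeal: 32.3 oz; shredded cheddar: 0.5 kg

Scaling factor: 33/9 = 11/3.
whole-barley flour: 125 g × 11/3 ≈ 458.3 g
cornmeal: 250 g × 11/3 ÷ 28.35 g/oz ≈ 32.3 oz
shredded cheddar: 1.25 cup × 11/3 × 113 g/cup ÷ 1000 g/kg ≈ 0.5 kg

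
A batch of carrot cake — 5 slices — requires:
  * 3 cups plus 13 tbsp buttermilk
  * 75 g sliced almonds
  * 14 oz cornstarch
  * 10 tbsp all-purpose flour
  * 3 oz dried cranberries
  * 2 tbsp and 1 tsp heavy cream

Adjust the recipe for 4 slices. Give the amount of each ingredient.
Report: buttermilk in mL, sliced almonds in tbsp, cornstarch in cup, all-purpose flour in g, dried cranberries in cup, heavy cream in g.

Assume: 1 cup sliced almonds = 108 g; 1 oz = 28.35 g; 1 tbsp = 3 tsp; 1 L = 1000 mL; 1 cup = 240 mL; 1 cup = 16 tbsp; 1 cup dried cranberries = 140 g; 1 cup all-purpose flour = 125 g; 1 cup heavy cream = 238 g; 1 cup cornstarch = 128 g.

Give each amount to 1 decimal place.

Scaling factor: 4/5 = 0.8.
buttermilk: (3 cup + 13 tbsp = 3.8125 cup) × 4/5 × 240 mL/cup = 732.0 mL
sliced almonds: 75 g × 4/5 ÷ 108 g/cup × 16 tbsp/cup ≈ 8.9 tbsp
cornstarch: 14 oz × 4/5 × 28.35 g/oz ÷ 128 g/cup ≈ 2.5 cup
all-purpose flour: 10 tbsp × 4/5 ÷ 16 tbsp/cup × 125 g/cup = 62.5 g
dried cranberries: 3 oz × 4/5 × 28.35 g/oz ÷ 140 g/cup ≈ 0.5 cup
heavy cream: (2 tbsp + 1 tsp = 7/3 tbsp) × 4/5 ÷ 16 tbsp/cup × 238 g/cup ≈ 27.8 g

buttermilk: 732.0 mL; sliced almonds: 8.9 tbsp; cornstarch: 2.5 cup; all-purpose flour: 62.5 g; dried cranberries: 0.5 cup; heavy cream: 27.8 g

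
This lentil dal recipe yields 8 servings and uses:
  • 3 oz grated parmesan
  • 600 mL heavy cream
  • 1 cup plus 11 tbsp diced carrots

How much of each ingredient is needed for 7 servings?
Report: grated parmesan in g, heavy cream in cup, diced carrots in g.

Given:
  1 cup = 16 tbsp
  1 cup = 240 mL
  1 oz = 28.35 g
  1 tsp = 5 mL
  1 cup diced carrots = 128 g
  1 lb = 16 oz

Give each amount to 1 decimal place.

grated parmesan: 74.4 g; heavy cream: 2.2 cup; diced carrots: 189.0 g

Scaling factor: 7/8 = 0.875.
grated parmesan: 3 oz × 7/8 × 28.35 g/oz ≈ 74.4 g
heavy cream: 600 mL × 7/8 ÷ 240 mL/cup ≈ 2.2 cup
diced carrots: (1 cup + 11 tbsp = 1.6875 cup) × 7/8 × 128 g/cup = 189.0 g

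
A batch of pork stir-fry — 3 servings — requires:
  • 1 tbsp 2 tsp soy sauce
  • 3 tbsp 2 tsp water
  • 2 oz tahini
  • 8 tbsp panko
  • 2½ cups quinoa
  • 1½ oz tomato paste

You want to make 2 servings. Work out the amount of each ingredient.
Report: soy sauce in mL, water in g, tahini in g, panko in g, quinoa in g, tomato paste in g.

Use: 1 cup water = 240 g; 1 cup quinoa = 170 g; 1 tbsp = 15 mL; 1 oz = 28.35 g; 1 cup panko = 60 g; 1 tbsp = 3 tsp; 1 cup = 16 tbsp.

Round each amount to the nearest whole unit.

Scaling factor: 2/3.
soy sauce: (1 tbsp + 2 tsp = 5/3 tbsp) × 2/3 × 15 mL/tbsp ≈ 17 mL
water: (3 tbsp + 2 tsp = 11/3 tbsp) × 2/3 ÷ 16 tbsp/cup × 240 g/cup ≈ 37 g
tahini: 2 oz × 2/3 × 28.35 g/oz ≈ 38 g
panko: 8 tbsp × 2/3 ÷ 16 tbsp/cup × 60 g/cup = 20 g
quinoa: 2.5 cup × 2/3 × 170 g/cup ≈ 283 g
tomato paste: 1.5 oz × 2/3 × 28.35 g/oz ≈ 28 g

soy sauce: 17 mL; water: 37 g; tahini: 38 g; panko: 20 g; quinoa: 283 g; tomato paste: 28 g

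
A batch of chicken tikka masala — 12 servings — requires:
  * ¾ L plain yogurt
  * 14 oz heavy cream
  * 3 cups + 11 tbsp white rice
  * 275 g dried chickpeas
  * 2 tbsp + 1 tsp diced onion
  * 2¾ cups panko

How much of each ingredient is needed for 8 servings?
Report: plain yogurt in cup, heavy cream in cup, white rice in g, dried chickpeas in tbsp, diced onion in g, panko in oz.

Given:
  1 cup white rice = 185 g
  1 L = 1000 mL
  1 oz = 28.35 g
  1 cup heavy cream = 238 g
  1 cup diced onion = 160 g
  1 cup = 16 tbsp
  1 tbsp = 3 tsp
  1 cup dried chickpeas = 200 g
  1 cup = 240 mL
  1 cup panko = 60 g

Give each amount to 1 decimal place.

Scaling factor: 8/12 = 2/3.
plain yogurt: 0.75 L × 2/3 × 1000 mL/L ÷ 240 mL/cup ≈ 2.1 cup
heavy cream: 14 oz × 2/3 × 28.35 g/oz ÷ 238 g/cup ≈ 1.1 cup
white rice: (3 cup + 11 tbsp = 3.6875 cup) × 2/3 × 185 g/cup ≈ 454.8 g
dried chickpeas: 275 g × 2/3 ÷ 200 g/cup × 16 tbsp/cup ≈ 14.7 tbsp
diced onion: (2 tbsp + 1 tsp = 7/3 tbsp) × 2/3 ÷ 16 tbsp/cup × 160 g/cup ≈ 15.6 g
panko: 2.75 cup × 2/3 × 60 g/cup ÷ 28.35 g/oz ≈ 3.9 oz

plain yogurt: 2.1 cup; heavy cream: 1.1 cup; white rice: 454.8 g; dried chickpeas: 14.7 tbsp; diced onion: 15.6 g; panko: 3.9 oz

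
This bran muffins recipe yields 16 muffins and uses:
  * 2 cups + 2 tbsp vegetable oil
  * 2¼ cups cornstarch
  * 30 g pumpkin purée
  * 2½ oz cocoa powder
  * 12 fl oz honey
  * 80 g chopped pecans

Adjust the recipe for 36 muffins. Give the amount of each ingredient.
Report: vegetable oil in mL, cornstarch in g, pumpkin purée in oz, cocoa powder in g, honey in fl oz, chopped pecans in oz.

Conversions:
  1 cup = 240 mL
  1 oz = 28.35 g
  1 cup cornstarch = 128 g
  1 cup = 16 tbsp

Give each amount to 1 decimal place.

Scaling factor: 36/16 = 9/4 = 2.25.
vegetable oil: (2 cup + 2 tbsp = 2.125 cup) × 9/4 × 240 mL/cup = 1147.5 mL
cornstarch: 2.25 cup × 9/4 × 128 g/cup = 648.0 g
pumpkin purée: 30 g × 9/4 ÷ 28.35 g/oz ≈ 2.4 oz
cocoa powder: 2.5 oz × 9/4 × 28.35 g/oz ≈ 159.5 g
honey: 12 fl oz × 9/4 = 27.0 fl oz
chopped pecans: 80 g × 9/4 ÷ 28.35 g/oz ≈ 6.3 oz

vegetable oil: 1147.5 mL; cornstarch: 648.0 g; pumpkin purée: 2.4 oz; cocoa powder: 159.5 g; honey: 27.0 fl oz; chopped pecans: 6.3 oz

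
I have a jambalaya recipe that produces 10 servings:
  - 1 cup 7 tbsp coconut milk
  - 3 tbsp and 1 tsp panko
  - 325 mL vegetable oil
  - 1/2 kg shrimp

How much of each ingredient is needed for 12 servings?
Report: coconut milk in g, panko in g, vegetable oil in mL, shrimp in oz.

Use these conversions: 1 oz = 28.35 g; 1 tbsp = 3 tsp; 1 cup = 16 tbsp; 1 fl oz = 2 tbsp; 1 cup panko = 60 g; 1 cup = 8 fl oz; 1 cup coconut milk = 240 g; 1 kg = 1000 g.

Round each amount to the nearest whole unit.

coconut milk: 414 g; panko: 15 g; vegetable oil: 390 mL; shrimp: 21 oz

Scaling factor: 12/10 = 6/5 = 1.2.
coconut milk: (1 cup + 7 tbsp = 1.4375 cup) × 6/5 × 240 g/cup = 414 g
panko: (3 tbsp + 1 tsp = 10/3 tbsp) × 6/5 ÷ 16 tbsp/cup × 60 g/cup = 15 g
vegetable oil: 325 mL × 6/5 = 390 mL
shrimp: 0.5 kg × 6/5 × 1000 g/kg ÷ 28.35 g/oz ≈ 21 oz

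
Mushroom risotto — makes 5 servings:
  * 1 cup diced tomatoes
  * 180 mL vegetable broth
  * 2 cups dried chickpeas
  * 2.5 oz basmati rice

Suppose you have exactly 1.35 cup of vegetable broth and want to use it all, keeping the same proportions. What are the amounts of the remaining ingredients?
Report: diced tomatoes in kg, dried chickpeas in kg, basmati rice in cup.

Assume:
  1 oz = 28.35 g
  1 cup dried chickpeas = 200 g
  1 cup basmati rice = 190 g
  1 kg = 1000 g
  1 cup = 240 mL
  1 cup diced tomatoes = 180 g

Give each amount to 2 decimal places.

The original recipe has 0.75 cup of vegetable broth, so the scaling factor is 1.35 ÷ 0.75 = 9/5 = 1.8.
diced tomatoes: 1 cup × 9/5 × 180 g/cup ÷ 1000 g/kg ≈ 0.32 kg
dried chickpeas: 2 cup × 9/5 × 200 g/cup ÷ 1000 g/kg = 0.72 kg
basmati rice: 2.5 oz × 9/5 × 28.35 g/oz ÷ 190 g/cup ≈ 0.67 cup

diced tomatoes: 0.32 kg; dried chickpeas: 0.72 kg; basmati rice: 0.67 cup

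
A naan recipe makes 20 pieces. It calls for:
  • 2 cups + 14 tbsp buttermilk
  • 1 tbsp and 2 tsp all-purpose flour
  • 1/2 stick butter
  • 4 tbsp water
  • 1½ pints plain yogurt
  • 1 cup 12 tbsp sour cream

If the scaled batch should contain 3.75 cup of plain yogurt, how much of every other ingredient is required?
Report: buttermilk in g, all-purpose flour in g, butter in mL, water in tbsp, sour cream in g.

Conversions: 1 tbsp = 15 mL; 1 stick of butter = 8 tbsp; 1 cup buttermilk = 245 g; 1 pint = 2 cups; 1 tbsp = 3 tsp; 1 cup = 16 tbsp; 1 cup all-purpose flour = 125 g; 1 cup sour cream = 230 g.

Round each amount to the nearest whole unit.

buttermilk: 880 g; all-purpose flour: 16 g; butter: 75 mL; water: 5 tbsp; sour cream: 503 g

The original recipe has 3 cup of plain yogurt, so the scaling factor is 3.75 ÷ 3 = 5/4 = 1.25.
buttermilk: (2 cup + 14 tbsp = 2.875 cup) × 5/4 × 245 g/cup ≈ 880 g
all-purpose flour: (1 tbsp + 2 tsp = 5/3 tbsp) × 5/4 ÷ 16 tbsp/cup × 125 g/cup ≈ 16 g
butter: 0.5 stick × 5/4 × 8 tbsp/stick × 15 mL/tbsp = 75 mL
water: 4 tbsp × 5/4 = 5 tbsp
sour cream: (1 cup + 12 tbsp = 1.75 cup) × 5/4 × 230 g/cup ≈ 503 g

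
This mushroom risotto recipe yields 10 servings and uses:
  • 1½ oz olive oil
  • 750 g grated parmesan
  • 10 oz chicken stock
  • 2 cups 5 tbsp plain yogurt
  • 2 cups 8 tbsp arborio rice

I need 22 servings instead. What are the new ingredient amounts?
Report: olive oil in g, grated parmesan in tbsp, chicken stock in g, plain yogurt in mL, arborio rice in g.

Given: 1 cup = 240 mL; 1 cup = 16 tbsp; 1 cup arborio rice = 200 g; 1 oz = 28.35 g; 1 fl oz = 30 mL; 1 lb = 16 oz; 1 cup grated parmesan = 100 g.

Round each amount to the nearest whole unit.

olive oil: 94 g; grated parmesan: 264 tbsp; chicken stock: 624 g; plain yogurt: 1221 mL; arborio rice: 1100 g

Scaling factor: 22/10 = 11/5 = 2.2.
olive oil: 1.5 oz × 11/5 × 28.35 g/oz ≈ 94 g
grated parmesan: 750 g × 11/5 ÷ 100 g/cup × 16 tbsp/cup = 264 tbsp
chicken stock: 10 oz × 11/5 × 28.35 g/oz ≈ 624 g
plain yogurt: (2 cup + 5 tbsp = 2.3125 cup) × 11/5 × 240 mL/cup = 1221 mL
arborio rice: (2 cup + 8 tbsp = 2.5 cup) × 11/5 × 200 g/cup = 1100 g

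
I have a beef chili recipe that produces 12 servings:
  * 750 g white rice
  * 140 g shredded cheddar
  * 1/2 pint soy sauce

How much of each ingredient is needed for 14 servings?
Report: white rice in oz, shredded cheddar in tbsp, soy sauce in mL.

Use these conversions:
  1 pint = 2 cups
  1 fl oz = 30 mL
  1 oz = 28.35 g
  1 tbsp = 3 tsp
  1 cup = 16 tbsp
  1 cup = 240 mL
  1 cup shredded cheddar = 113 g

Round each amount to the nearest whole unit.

white rice: 31 oz; shredded cheddar: 23 tbsp; soy sauce: 280 mL

Scaling factor: 14/12 = 7/6.
white rice: 750 g × 7/6 ÷ 28.35 g/oz ≈ 31 oz
shredded cheddar: 140 g × 7/6 ÷ 113 g/cup × 16 tbsp/cup ≈ 23 tbsp
soy sauce: 0.5 pint × 7/6 × 2 cup/pint × 240 mL/cup = 280 mL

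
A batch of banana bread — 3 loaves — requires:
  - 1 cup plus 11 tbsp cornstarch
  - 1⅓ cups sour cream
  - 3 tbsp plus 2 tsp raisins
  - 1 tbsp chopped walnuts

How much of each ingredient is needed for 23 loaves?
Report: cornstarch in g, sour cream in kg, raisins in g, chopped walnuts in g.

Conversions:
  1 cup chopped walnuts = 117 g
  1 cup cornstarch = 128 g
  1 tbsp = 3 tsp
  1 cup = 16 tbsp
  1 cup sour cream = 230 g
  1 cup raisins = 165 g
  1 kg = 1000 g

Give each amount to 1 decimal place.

Scaling factor: 23/3.
cornstarch: (1 cup + 11 tbsp = 1.6875 cup) × 23/3 × 128 g/cup = 1656.0 g
sour cream: 4/3 cup × 23/3 × 230 g/cup ÷ 1000 g/kg ≈ 2.4 kg
raisins: (3 tbsp + 2 tsp = 11/3 tbsp) × 23/3 ÷ 16 tbsp/cup × 165 g/cup ≈ 289.9 g
chopped walnuts: 1 tbsp × 23/3 ÷ 16 tbsp/cup × 117 g/cup ≈ 56.1 g

cornstarch: 1656.0 g; sour cream: 2.4 kg; raisins: 289.9 g; chopped walnuts: 56.1 g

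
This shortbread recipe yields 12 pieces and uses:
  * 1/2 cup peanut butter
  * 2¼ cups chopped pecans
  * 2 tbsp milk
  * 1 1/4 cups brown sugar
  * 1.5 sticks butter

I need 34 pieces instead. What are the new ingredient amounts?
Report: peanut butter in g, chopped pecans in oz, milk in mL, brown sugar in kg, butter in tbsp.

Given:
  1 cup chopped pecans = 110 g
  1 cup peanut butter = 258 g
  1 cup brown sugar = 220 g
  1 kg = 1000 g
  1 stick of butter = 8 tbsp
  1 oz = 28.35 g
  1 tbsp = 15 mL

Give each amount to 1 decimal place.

Scaling factor: 34/12 = 17/6.
peanut butter: 0.5 cup × 17/6 × 258 g/cup = 365.5 g
chopped pecans: 2.25 cup × 17/6 × 110 g/cup ÷ 28.35 g/oz ≈ 24.7 oz
milk: 2 tbsp × 17/6 × 15 mL/tbsp = 85.0 mL
brown sugar: 1.25 cup × 17/6 × 220 g/cup ÷ 1000 g/kg ≈ 0.8 kg
butter: 1.5 stick × 17/6 × 8 tbsp/stick = 34.0 tbsp

peanut butter: 365.5 g; chopped pecans: 24.7 oz; milk: 85.0 mL; brown sugar: 0.8 kg; butter: 34.0 tbsp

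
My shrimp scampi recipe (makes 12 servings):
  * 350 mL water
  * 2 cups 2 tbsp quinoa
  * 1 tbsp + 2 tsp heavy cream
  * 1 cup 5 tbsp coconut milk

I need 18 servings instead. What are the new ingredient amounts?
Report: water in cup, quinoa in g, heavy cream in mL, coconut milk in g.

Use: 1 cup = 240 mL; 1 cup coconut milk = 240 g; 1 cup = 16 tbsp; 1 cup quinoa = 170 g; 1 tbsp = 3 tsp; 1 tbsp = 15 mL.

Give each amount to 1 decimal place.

Scaling factor: 18/12 = 3/2 = 1.5.
water: 350 mL × 3/2 ÷ 240 mL/cup ≈ 2.2 cup
quinoa: (2 cup + 2 tbsp = 2.125 cup) × 3/2 × 170 g/cup ≈ 541.9 g
heavy cream: (1 tbsp + 2 tsp = 5/3 tbsp) × 3/2 × 15 mL/tbsp = 37.5 mL
coconut milk: (1 cup + 5 tbsp = 1.3125 cup) × 3/2 × 240 g/cup = 472.5 g

water: 2.2 cup; quinoa: 541.9 g; heavy cream: 37.5 mL; coconut milk: 472.5 g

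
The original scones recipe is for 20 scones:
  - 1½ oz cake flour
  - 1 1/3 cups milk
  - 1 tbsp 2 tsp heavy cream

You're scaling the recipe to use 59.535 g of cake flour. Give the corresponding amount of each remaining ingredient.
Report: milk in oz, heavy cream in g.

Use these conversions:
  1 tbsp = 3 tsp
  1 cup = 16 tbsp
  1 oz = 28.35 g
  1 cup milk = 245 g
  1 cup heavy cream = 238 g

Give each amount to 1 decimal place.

The original recipe has 42.525 g of cake flour, so the scaling factor is 59.535 ÷ 42.525 = 7/5 = 1.4.
milk: 4/3 cup × 7/5 × 245 g/cup ÷ 28.35 g/oz ≈ 16.1 oz
heavy cream: (1 tbsp + 2 tsp = 5/3 tbsp) × 7/5 ÷ 16 tbsp/cup × 238 g/cup ≈ 34.7 g

milk: 16.1 oz; heavy cream: 34.7 g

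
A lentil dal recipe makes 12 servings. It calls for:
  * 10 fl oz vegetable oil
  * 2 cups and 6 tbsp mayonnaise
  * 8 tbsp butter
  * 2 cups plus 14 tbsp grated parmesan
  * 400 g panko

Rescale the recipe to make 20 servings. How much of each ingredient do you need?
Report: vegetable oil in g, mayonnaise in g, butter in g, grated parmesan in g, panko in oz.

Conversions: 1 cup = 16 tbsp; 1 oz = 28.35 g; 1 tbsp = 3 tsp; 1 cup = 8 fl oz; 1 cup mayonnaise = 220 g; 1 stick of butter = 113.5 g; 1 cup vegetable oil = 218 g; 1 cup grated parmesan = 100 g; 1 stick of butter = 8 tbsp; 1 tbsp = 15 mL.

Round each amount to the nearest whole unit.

Scaling factor: 20/12 = 5/3.
vegetable oil: 10 fl oz × 5/3 ÷ 8 fl oz/cup × 218 g/cup ≈ 454 g
mayonnaise: (2 cup + 6 tbsp = 2.375 cup) × 5/3 × 220 g/cup ≈ 871 g
butter: 8 tbsp × 5/3 ÷ 8 tbsp/stick × 113.5 g/stick ≈ 189 g
grated parmesan: (2 cup + 14 tbsp = 2.875 cup) × 5/3 × 100 g/cup ≈ 479 g
panko: 400 g × 5/3 ÷ 28.35 g/oz ≈ 24 oz

vegetable oil: 454 g; mayonnaise: 871 g; butter: 189 g; grated parmesan: 479 g; panko: 24 oz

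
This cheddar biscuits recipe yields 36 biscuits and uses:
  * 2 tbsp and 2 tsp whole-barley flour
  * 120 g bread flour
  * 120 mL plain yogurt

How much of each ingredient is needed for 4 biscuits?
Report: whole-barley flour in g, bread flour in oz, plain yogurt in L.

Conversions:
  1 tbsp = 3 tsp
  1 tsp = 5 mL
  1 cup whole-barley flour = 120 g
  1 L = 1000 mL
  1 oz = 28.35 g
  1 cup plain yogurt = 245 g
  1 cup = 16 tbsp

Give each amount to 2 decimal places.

Scaling factor: 4/36 = 1/9.
whole-barley flour: (2 tbsp + 2 tsp = 8/3 tbsp) × 1/9 ÷ 16 tbsp/cup × 120 g/cup ≈ 2.22 g
bread flour: 120 g × 1/9 ÷ 28.35 g/oz ≈ 0.47 oz
plain yogurt: 120 mL × 1/9 ÷ 1000 mL/L ≈ 0.01 L

whole-barley flour: 2.22 g; bread flour: 0.47 oz; plain yogurt: 0.01 L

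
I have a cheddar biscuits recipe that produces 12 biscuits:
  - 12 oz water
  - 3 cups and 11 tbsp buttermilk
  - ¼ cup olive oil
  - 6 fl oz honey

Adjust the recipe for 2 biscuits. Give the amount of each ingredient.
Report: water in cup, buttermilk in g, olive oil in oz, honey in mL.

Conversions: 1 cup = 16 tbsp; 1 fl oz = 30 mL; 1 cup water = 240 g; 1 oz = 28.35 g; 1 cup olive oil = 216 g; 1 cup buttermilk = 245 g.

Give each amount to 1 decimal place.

Scaling factor: 2/12 = 1/6.
water: 12 oz × 1/6 × 28.35 g/oz ÷ 240 g/cup ≈ 0.2 cup
buttermilk: (3 cup + 11 tbsp = 3.6875 cup) × 1/6 × 245 g/cup ≈ 150.6 g
olive oil: 0.25 cup × 1/6 × 216 g/cup ÷ 28.35 g/oz ≈ 0.3 oz
honey: 6 fl oz × 1/6 × 30 mL/fl oz = 30.0 mL

water: 0.2 cup; buttermilk: 150.6 g; olive oil: 0.3 oz; honey: 30.0 mL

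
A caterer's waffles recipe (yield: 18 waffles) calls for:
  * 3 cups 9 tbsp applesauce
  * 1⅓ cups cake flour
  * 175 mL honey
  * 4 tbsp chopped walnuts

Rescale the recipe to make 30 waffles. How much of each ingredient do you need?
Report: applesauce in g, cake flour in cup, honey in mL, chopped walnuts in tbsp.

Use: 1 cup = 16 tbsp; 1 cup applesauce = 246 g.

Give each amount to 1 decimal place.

applesauce: 1460.6 g; cake flour: 2.2 cup; honey: 291.7 mL; chopped walnuts: 6.7 tbsp

Scaling factor: 30/18 = 5/3.
applesauce: (3 cup + 9 tbsp = 3.5625 cup) × 5/3 × 246 g/cup ≈ 1460.6 g
cake flour: 4/3 cup × 5/3 ≈ 2.2 cup
honey: 175 mL × 5/3 ≈ 291.7 mL
chopped walnuts: 4 tbsp × 5/3 ≈ 6.7 tbsp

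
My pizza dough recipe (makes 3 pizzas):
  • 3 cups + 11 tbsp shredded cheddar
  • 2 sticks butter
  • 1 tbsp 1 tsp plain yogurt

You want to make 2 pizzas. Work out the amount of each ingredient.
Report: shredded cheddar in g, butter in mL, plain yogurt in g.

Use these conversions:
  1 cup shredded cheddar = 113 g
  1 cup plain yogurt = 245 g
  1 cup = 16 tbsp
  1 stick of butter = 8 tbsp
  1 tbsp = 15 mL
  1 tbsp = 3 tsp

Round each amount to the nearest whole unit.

shredded cheddar: 278 g; butter: 160 mL; plain yogurt: 14 g

Scaling factor: 2/3.
shredded cheddar: (3 cup + 11 tbsp = 3.6875 cup) × 2/3 × 113 g/cup ≈ 278 g
butter: 2 stick × 2/3 × 8 tbsp/stick × 15 mL/tbsp = 160 mL
plain yogurt: (1 tbsp + 1 tsp = 4/3 tbsp) × 2/3 ÷ 16 tbsp/cup × 245 g/cup ≈ 14 g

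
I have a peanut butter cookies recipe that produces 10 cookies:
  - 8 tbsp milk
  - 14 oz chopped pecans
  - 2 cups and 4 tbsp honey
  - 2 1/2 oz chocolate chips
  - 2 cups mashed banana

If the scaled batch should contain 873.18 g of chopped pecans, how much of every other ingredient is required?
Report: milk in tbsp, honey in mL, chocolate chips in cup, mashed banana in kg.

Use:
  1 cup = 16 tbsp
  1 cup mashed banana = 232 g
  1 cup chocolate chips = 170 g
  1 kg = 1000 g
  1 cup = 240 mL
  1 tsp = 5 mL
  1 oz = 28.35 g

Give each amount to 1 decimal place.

milk: 17.6 tbsp; honey: 1188.0 mL; chocolate chips: 0.9 cup; mashed banana: 1.0 kg

The original recipe has 396.9 g of chopped pecans, so the scaling factor is 873.18 ÷ 396.9 = 11/5 = 2.2.
milk: 8 tbsp × 11/5 = 17.6 tbsp
honey: (2 cup + 4 tbsp = 2.25 cup) × 11/5 × 240 mL/cup = 1188.0 mL
chocolate chips: 2.5 oz × 11/5 × 28.35 g/oz ÷ 170 g/cup ≈ 0.9 cup
mashed banana: 2 cup × 11/5 × 232 g/cup ÷ 1000 g/kg ≈ 1.0 kg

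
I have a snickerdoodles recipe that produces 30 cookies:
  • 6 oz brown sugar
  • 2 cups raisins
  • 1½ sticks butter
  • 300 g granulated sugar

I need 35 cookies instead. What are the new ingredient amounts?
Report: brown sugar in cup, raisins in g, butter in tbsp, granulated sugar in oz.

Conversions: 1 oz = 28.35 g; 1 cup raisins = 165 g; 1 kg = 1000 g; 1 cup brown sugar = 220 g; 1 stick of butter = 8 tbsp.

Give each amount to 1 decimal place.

brown sugar: 0.9 cup; raisins: 385.0 g; butter: 14.0 tbsp; granulated sugar: 12.3 oz

Scaling factor: 35/30 = 7/6.
brown sugar: 6 oz × 7/6 × 28.35 g/oz ÷ 220 g/cup ≈ 0.9 cup
raisins: 2 cup × 7/6 × 165 g/cup = 385.0 g
butter: 1.5 stick × 7/6 × 8 tbsp/stick = 14.0 tbsp
granulated sugar: 300 g × 7/6 ÷ 28.35 g/oz ≈ 12.3 oz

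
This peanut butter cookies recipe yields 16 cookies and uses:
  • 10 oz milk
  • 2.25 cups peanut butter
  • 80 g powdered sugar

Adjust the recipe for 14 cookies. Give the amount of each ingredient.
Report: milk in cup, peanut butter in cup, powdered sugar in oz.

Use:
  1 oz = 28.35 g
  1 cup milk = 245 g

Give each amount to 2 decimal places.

Scaling factor: 14/16 = 7/8 = 0.875.
milk: 10 oz × 7/8 × 28.35 g/oz ÷ 245 g/cup ≈ 1.01 cup
peanut butter: 2.25 cup × 7/8 ≈ 1.97 cup
powdered sugar: 80 g × 7/8 ÷ 28.35 g/oz ≈ 2.47 oz

milk: 1.01 cup; peanut butter: 1.97 cup; powdered sugar: 2.47 oz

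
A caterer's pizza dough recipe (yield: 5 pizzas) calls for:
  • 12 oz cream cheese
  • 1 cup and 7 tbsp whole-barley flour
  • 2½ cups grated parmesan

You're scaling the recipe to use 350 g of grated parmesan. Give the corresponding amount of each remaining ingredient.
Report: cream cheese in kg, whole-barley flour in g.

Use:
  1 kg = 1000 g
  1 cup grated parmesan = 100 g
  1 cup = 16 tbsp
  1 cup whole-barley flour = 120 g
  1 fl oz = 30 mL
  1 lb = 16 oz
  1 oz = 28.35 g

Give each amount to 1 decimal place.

The original recipe has 250 g of grated parmesan, so the scaling factor is 350 ÷ 250 = 7/5 = 1.4.
cream cheese: 12 oz × 7/5 × 28.35 g/oz ÷ 1000 g/kg ≈ 0.5 kg
whole-barley flour: (1 cup + 7 tbsp = 1.4375 cup) × 7/5 × 120 g/cup = 241.5 g

cream cheese: 0.5 kg; whole-barley flour: 241.5 g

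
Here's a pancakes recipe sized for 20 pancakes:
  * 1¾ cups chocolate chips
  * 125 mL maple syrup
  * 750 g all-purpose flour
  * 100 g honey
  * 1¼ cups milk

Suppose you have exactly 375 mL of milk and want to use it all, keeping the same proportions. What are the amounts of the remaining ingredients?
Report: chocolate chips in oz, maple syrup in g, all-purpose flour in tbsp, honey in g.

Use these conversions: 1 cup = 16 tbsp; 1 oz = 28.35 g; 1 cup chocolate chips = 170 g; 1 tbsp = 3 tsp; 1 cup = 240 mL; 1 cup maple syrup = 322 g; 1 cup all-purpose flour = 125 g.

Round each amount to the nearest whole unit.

chocolate chips: 13 oz; maple syrup: 210 g; all-purpose flour: 120 tbsp; honey: 125 g

The original recipe has 300 mL of milk, so the scaling factor is 375 ÷ 300 = 5/4 = 1.25.
chocolate chips: 1.75 cup × 5/4 × 170 g/cup ÷ 28.35 g/oz ≈ 13 oz
maple syrup: 125 mL × 5/4 ÷ 240 mL/cup × 322 g/cup ≈ 210 g
all-purpose flour: 750 g × 5/4 ÷ 125 g/cup × 16 tbsp/cup = 120 tbsp
honey: 100 g × 5/4 = 125 g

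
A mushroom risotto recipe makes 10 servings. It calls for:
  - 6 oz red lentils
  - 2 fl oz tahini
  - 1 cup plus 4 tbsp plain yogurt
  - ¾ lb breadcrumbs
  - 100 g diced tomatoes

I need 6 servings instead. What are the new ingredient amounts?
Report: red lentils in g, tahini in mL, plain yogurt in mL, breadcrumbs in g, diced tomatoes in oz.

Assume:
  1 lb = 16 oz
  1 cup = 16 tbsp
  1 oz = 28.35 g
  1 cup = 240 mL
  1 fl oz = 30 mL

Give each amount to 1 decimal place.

red lentils: 102.1 g; tahini: 36.0 mL; plain yogurt: 180.0 mL; breadcrumbs: 204.1 g; diced tomatoes: 2.1 oz

Scaling factor: 6/10 = 3/5 = 0.6.
red lentils: 6 oz × 3/5 × 28.35 g/oz ≈ 102.1 g
tahini: 2 fl oz × 3/5 × 30 mL/fl oz = 36.0 mL
plain yogurt: (1 cup + 4 tbsp = 1.25 cup) × 3/5 × 240 mL/cup = 180.0 mL
breadcrumbs: 0.75 lb × 3/5 × 16 oz/lb × 28.35 g/oz ≈ 204.1 g
diced tomatoes: 100 g × 3/5 ÷ 28.35 g/oz ≈ 2.1 oz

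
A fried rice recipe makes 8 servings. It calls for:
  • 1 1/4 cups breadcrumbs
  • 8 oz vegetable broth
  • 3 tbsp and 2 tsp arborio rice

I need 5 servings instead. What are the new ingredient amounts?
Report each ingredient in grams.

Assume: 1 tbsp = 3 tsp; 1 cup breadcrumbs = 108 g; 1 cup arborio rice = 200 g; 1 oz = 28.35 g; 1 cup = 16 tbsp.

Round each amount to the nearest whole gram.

Scaling factor: 5/8 = 0.625.
breadcrumbs: 1.25 cup × 5/8 × 108 g/cup ≈ 84 g
vegetable broth: 8 oz × 5/8 × 28.35 g/oz ≈ 142 g
arborio rice: (3 tbsp + 2 tsp = 11/3 tbsp) × 5/8 ÷ 16 tbsp/cup × 200 g/cup ≈ 29 g

breadcrumbs: 84 g; vegetable broth: 142 g; arborio rice: 29 g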